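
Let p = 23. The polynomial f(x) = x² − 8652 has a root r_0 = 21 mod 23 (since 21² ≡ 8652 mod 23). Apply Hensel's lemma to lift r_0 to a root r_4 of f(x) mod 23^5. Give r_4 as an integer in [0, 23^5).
r_4 = 1434071 (mod 6436343)

Hensel's recurrence: r_{i+1} = r_i − f(r_i)·(f′(r_i))^{-1} mod 23^{i+2}, with f′(x) = 2x. Iterate:
  r_0 = 21 (mod 23)
  r_1 = 481 (mod 529)
  r_2 = 10532 (mod 12167)
  r_3 = 34866 (mod 279841)
  r_4 = 1434071 (mod 6436343)
Final: r_4 = 1434071, and one checks f(r_4) ≡ 0 mod 23^5.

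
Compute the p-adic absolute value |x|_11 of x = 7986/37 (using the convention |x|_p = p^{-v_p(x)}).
|7986/37|_11 = 1/1331

Step 1 — compute v_11(x) by factoring powers of 11 out of the numerator and denominator: v_11(7986/37) = 3. Step 2 — apply |x|_p = p^{-v_p(x)} = 11^{-3} = 1/1331.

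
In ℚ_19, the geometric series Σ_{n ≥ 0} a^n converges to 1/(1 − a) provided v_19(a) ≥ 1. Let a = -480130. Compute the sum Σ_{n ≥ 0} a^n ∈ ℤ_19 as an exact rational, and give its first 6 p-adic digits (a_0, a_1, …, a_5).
Σ a^n = 1/(1 − a) = 1/480131;  first 6 digits = (1, 0, 0, 6, 15, 18)

v_19(a) = 3 ≥ 1, so the series converges in ℤ_19 to 1/(1 − a) = 1/(1 − (-480130)) = 1/480131. Expand this rational in ℤ_19: compute digits iteratively via d_i = x_i mod 19, x_{i+1} = (x_i − d_i)/19. The first 6 digits are (1, 0, 0, 6, 15, 18).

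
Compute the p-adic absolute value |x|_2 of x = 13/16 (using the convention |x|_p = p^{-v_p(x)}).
|13/16|_2 = 16

Step 1 — compute v_2(x) by factoring powers of 2 out of the numerator and denominator: v_2(13/16) = -4. Step 2 — apply |x|_p = p^{-v_p(x)} = 2^{4} = 16.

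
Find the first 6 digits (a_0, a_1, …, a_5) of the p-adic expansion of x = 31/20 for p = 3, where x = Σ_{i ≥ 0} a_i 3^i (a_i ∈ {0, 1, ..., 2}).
(a_0, …, a_5) = (2, 0, 1, 1, 0, 0)

v_3(31/20) = 0 (numerator and denominator both coprime to 3), so x ∈ ℤ_3^×. Compute digits iteratively via a_i = x_i mod 3, x_{i+1} = (x_i − a_i)/3, with x_0 = x:
  x_0 = 31/20;  a_0 = 2;  x_1 = (x_0 − 2)/3 = -3/20
  x_1 = -3/20;  a_1 = 0;  x_2 = (x_1 − 0)/3 = -1/20
  x_2 = -1/20;  a_2 = 1;  x_3 = (x_2 − 1)/3 = -7/20
  x_3 = -7/20;  a_3 = 1;  x_4 = (x_3 − 1)/3 = -9/20
  x_4 = -9/20;  a_4 = 0;  x_5 = (x_4 − 0)/3 = -3/20
  x_5 = -3/20;  a_5 = 0;  x_6 = (x_5 − 0)/3 = -1/20
Digits: (2, 0, 1, 1, 0, 0).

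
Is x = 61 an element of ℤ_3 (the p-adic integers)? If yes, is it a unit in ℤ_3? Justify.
x ∈ ℤ_3^× (unit); v_3(x) = 0

ℤ_3 = {x ∈ ℚ_3 : v_3(x) ≥ 0} and ℤ_3^× = {x ∈ ℤ_3 : v_3(x) = 0}. Here v_3(61) = v_3(num) − v_3(den) = 0; compare against these criteria.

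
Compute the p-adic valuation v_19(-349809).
v_19(-349809) = 3

v_19(n) is the largest exponent k such that 19^k divides n. Factor out: -349809 = -19^3 · 51. (Sign doesn't affect v_p.) So v_19(-349809) = 3.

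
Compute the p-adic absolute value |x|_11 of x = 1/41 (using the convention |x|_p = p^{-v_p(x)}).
|1/41|_11 = 1

Step 1 — compute v_11(x) by factoring powers of 11 out of the numerator and denominator: v_11(1/41) = 0. Step 2 — apply |x|_p = p^{-v_p(x)} = 11^{0} = 1.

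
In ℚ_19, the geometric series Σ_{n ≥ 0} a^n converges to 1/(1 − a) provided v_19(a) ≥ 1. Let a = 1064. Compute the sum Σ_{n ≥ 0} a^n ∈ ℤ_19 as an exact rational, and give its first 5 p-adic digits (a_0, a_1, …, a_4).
Σ a^n = 1/(1 − a) = -1/1063;  first 5 digits = (1, 18, 3, 12, 18)

v_19(a) = 1 ≥ 1, so the series converges in ℤ_19 to 1/(1 − a) = 1/(1 − 1064) = -1/1063. Expand this rational in ℤ_19: compute digits iteratively via d_i = x_i mod 19, x_{i+1} = (x_i − d_i)/19. The first 5 digits are (1, 18, 3, 12, 18).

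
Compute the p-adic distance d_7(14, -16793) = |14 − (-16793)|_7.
d_7(14, -16793) = 1/16807

Step 1 — x − y = 14 − (-16793) = 16807. Step 2 — v_7(16807) = 5 (factor: 16807 = (7^5 · 1); the sign does not affect v_p). Step 3 — |x − y|_7 = 7^{-5} = 1/16807.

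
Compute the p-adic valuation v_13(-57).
v_13(-57) = 0

v_13(n) is the largest exponent k such that 13^k divides n. Factor out: -57 = -13^0 · 57. (Sign doesn't affect v_p.) So v_13(-57) = 0.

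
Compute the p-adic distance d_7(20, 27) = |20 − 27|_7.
d_7(20, 27) = 1/7

Step 1 — x − y = 20 − 27 = -7. Step 2 — v_7(-7) = 1 (factor: -7 = −(7^1 · 1); the sign does not affect v_p). Step 3 — |x − y|_7 = 7^{-1} = 1/7.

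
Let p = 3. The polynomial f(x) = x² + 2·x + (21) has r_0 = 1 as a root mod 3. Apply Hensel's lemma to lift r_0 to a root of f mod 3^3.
r_2 = 13 (mod 27)

Hensel: r_{i+1} = r_i − f(r_i)·(f′(r_i))^{-1} mod 3^{i+2}, f′(x) = 2x + 2. Iterate:
  r_0 = 1 (mod 3)
  r_1 = 4 (mod 9)
  r_2 = 13 (mod 27)
Final: r = 13 satisfies f(r) ≡ 0 mod 3^3.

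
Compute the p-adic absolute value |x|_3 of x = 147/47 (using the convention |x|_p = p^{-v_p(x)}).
|147/47|_3 = 1/3

Step 1 — compute v_3(x) by factoring powers of 3 out of the numerator and denominator: v_3(147/47) = 1. Step 2 — apply |x|_p = p^{-v_p(x)} = 3^{-1} = 1/3.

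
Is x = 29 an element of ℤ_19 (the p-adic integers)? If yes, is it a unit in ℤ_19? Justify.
x ∈ ℤ_19^× (unit); v_19(x) = 0

ℤ_19 = {x ∈ ℚ_19 : v_19(x) ≥ 0} and ℤ_19^× = {x ∈ ℤ_19 : v_19(x) = 0}. Here v_19(29) = v_19(num) − v_19(den) = 0; compare against these criteria.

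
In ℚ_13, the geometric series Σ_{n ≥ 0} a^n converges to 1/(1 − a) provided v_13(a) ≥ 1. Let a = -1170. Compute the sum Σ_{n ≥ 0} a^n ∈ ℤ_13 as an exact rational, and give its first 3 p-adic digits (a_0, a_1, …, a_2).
Σ a^n = 1/(1 − a) = 1/1171;  first 3 digits = (1, 1, 7)

v_13(a) = 1 ≥ 1, so the series converges in ℤ_13 to 1/(1 − a) = 1/(1 − (-1170)) = 1/1171. Expand this rational in ℤ_13: compute digits iteratively via d_i = x_i mod 13, x_{i+1} = (x_i − d_i)/13. The first 3 digits are (1, 1, 7).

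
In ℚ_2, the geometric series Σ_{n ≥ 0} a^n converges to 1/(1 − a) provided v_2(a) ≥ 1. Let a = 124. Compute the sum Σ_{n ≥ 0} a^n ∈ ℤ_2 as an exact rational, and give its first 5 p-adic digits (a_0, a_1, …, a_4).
Σ a^n = 1/(1 − a) = -1/123;  first 5 digits = (1, 0, 1, 1, 0)

v_2(a) = 2 ≥ 1, so the series converges in ℤ_2 to 1/(1 − a) = 1/(1 − 124) = -1/123. Expand this rational in ℤ_2: compute digits iteratively via d_i = x_i mod 2, x_{i+1} = (x_i − d_i)/2. The first 5 digits are (1, 0, 1, 1, 0).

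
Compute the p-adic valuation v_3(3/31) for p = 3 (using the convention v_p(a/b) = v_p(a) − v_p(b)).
v_3(3/31) = 1

Factor powers of 3 from the numerator and denominator of the reduced fraction: 3 = 3^1 · 1 and 31 = 3^0 · 31. Apply v_p(a/b) = v_p(a) − v_p(b): v_3(3/31) = 1 − 0 = 1.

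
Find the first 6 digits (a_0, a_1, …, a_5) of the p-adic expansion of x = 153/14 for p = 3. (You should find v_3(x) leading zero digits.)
(a_0, …, a_5) = (0, 0, 1, 2, 0, 0)

v_3(153/14) = 2, so a_0 = ... = a_1 = 0. Factor out: x = 3^2 · u with u = 17/14 a unit in ℤ_3. Expand u iteratively via a_{v+i} = u_i mod 3, u_{i+1} = (u_i − a_{v+i})/3:
  u_0 = 17/14;  a_2 = 1;  u_1 = (u_0 − 1)/3 = 1/14
  u_1 = 1/14;  a_3 = 2;  u_2 = (u_1 − 2)/3 = -9/14
  u_2 = -9/14;  a_4 = 0;  u_3 = (u_2 − 0)/3 = -3/14
  u_3 = -3/14;  a_5 = 0;  u_4 = (u_3 − 0)/3 = -1/14
Digits: (0, 0, 1, 2, 0, 0).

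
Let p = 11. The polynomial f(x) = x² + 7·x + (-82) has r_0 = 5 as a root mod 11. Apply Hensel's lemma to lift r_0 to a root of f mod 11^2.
r_1 = 49 (mod 121)

Hensel: r_{i+1} = r_i − f(r_i)·(f′(r_i))^{-1} mod 11^{i+2}, f′(x) = 2x + 7. Iterate:
  r_0 = 5 (mod 11)
  r_1 = 49 (mod 121)
Final: r = 49 satisfies f(r) ≡ 0 mod 11^2.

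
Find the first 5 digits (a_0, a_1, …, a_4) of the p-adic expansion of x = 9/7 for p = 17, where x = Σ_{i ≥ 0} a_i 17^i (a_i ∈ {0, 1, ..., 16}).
(a_0, …, a_4) = (11, 14, 4, 7, 2)

v_17(9/7) = 0 (numerator and denominator both coprime to 17), so x ∈ ℤ_17^×. Compute digits iteratively via a_i = x_i mod 17, x_{i+1} = (x_i − a_i)/17, with x_0 = x:
  x_0 = 9/7;  a_0 = 11;  x_1 = (x_0 − 11)/17 = -4/7
  x_1 = -4/7;  a_1 = 14;  x_2 = (x_1 − 14)/17 = -6/7
  x_2 = -6/7;  a_2 = 4;  x_3 = (x_2 − 4)/17 = -2/7
  x_3 = -2/7;  a_3 = 7;  x_4 = (x_3 − 7)/17 = -3/7
  x_4 = -3/7;  a_4 = 2;  x_5 = (x_4 − 2)/17 = -1/7
Digits: (11, 14, 4, 7, 2).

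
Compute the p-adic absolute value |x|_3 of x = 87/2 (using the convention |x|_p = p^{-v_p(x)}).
|87/2|_3 = 1/3

Step 1 — compute v_3(x) by factoring powers of 3 out of the numerator and denominator: v_3(87/2) = 1. Step 2 — apply |x|_p = p^{-v_p(x)} = 3^{-1} = 1/3.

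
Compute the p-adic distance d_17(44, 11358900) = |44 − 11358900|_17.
d_17(44, 11358900) = 1/1419857

Step 1 — x − y = 44 − 11358900 = -11358856. Step 2 — v_17(-11358856) = 5 (factor: -11358856 = −(17^5 · 8); the sign does not affect v_p). Step 3 — |x − y|_17 = 17^{-5} = 1/1419857.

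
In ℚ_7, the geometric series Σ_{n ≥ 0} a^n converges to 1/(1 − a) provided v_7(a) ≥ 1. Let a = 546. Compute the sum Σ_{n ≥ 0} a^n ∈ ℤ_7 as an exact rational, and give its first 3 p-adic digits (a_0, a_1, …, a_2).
Σ a^n = 1/(1 − a) = -1/545;  first 3 digits = (1, 1, 5)

v_7(a) = 1 ≥ 1, so the series converges in ℤ_7 to 1/(1 − a) = 1/(1 − 546) = -1/545. Expand this rational in ℤ_7: compute digits iteratively via d_i = x_i mod 7, x_{i+1} = (x_i − d_i)/7. The first 3 digits are (1, 1, 5).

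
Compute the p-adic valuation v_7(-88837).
v_7(-88837) = 4

v_7(n) is the largest exponent k such that 7^k divides n. Factor out: -88837 = -7^4 · 37. (Sign doesn't affect v_p.) So v_7(-88837) = 4.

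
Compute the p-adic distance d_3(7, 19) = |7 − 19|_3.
d_3(7, 19) = 1/3

Step 1 — x − y = 7 − 19 = -12. Step 2 — v_3(-12) = 1 (factor: -12 = −(3^1 · 4); the sign does not affect v_p). Step 3 — |x − y|_3 = 3^{-1} = 1/3.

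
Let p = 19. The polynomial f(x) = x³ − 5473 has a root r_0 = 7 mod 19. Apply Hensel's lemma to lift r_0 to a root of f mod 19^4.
r_3 = 121360 (mod 130321)

Hensel: r_{i+1} = r_i − f(r_i)/f′(r_i) mod 19^{i+2}, where f′(x) = 3x². Iterate:
  r_0 = 7 (mod 19)
  r_1 = 64 (mod 361)
  r_2 = 4757 (mod 6859)
  r_3 = 121360 (mod 130321)
Final: r = 121360 with f(r) ≡ 0 mod 19^4.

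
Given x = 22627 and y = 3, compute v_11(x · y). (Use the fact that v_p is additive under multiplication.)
v_11(67881) = 3

v_p(x) = 3 (factor: 22627 = 11^3 · 17); v_p(y) = 0 (factor: 3 = 11^0 · 3). Additivity: v_p(xy) = v_p(x) + v_p(y) = 3 + 0 = 3. (Direct check: xy = 67881 = 11^3 · (51).)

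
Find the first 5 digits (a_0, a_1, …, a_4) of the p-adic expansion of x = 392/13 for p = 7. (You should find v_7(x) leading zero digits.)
(a_0, …, a_4) = (0, 0, 6, 3, 0)

v_7(392/13) = 2, so a_0 = ... = a_1 = 0. Factor out: x = 7^2 · u with u = 8/13 a unit in ℤ_7. Expand u iteratively via a_{v+i} = u_i mod 7, u_{i+1} = (u_i − a_{v+i})/7:
  u_0 = 8/13;  a_2 = 6;  u_1 = (u_0 − 6)/7 = -10/13
  u_1 = -10/13;  a_3 = 3;  u_2 = (u_1 − 3)/7 = -7/13
  u_2 = -7/13;  a_4 = 0;  u_3 = (u_2 − 0)/7 = -1/13
Digits: (0, 0, 6, 3, 0).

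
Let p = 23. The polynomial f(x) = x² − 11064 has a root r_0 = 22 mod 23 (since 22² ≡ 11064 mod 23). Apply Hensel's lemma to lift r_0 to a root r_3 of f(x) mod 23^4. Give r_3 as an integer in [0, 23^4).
r_3 = 152903 (mod 279841)

Hensel's recurrence: r_{i+1} = r_i − f(r_i)·(f′(r_i))^{-1} mod 23^{i+2}, with f′(x) = 2x. Iterate:
  r_0 = 22 (mod 23)
  r_1 = 22 (mod 529)
  r_2 = 6899 (mod 12167)
  r_3 = 152903 (mod 279841)
Final: r_3 = 152903, and one checks f(r_3) ≡ 0 mod 23^4.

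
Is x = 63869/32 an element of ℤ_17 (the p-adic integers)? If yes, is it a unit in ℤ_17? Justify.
x ∈ ℤ_17 but not a unit; v_17(x) = 3 > 0

ℤ_17 = {x ∈ ℚ_17 : v_17(x) ≥ 0} and ℤ_17^× = {x ∈ ℤ_17 : v_17(x) = 0}. Here v_17(63869/32) = v_17(num) − v_17(den) = 3; compare against these criteria.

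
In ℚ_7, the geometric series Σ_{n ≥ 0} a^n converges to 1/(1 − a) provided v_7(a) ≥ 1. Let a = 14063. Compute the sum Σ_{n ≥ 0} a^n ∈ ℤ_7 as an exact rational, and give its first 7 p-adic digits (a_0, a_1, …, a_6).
Σ a^n = 1/(1 − a) = -1/14062;  first 7 digits = (1, 0, 0, 6, 5, 0, 1)

v_7(a) = 3 ≥ 1, so the series converges in ℤ_7 to 1/(1 − a) = 1/(1 − 14063) = -1/14062. Expand this rational in ℤ_7: compute digits iteratively via d_i = x_i mod 7, x_{i+1} = (x_i − d_i)/7. The first 7 digits are (1, 0, 0, 6, 5, 0, 1).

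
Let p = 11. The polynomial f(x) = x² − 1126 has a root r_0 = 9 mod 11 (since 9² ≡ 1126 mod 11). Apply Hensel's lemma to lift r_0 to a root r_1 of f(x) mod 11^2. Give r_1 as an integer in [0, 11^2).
r_1 = 20 (mod 121)

Hensel's recurrence: r_{i+1} = r_i − f(r_i)·(f′(r_i))^{-1} mod 11^{i+2}, with f′(x) = 2x. Iterate:
  r_0 = 9 (mod 11)
  r_1 = 20 (mod 121)
Final: r_1 = 20, and one checks f(r_1) ≡ 0 mod 11^2.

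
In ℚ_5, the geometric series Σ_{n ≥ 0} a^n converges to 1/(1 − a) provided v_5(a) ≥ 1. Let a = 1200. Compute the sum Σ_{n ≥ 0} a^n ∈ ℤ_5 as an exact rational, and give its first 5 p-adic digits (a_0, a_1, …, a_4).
Σ a^n = 1/(1 − a) = -1/1199;  first 5 digits = (1, 0, 3, 4, 0)

v_5(a) = 2 ≥ 1, so the series converges in ℤ_5 to 1/(1 − a) = 1/(1 − 1200) = -1/1199. Expand this rational in ℤ_5: compute digits iteratively via d_i = x_i mod 5, x_{i+1} = (x_i − d_i)/5. The first 5 digits are (1, 0, 3, 4, 0).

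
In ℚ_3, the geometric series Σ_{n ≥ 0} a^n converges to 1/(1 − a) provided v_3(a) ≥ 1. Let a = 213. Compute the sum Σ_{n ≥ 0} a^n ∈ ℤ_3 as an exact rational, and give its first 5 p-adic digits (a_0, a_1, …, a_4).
Σ a^n = 1/(1 − a) = -1/212;  first 5 digits = (1, 2, 0, 1, 2)

v_3(a) = 1 ≥ 1, so the series converges in ℤ_3 to 1/(1 − a) = 1/(1 − 213) = -1/212. Expand this rational in ℤ_3: compute digits iteratively via d_i = x_i mod 3, x_{i+1} = (x_i − d_i)/3. The first 5 digits are (1, 2, 0, 1, 2).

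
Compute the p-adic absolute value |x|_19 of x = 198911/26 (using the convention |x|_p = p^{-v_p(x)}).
|198911/26|_19 = 1/6859

Step 1 — compute v_19(x) by factoring powers of 19 out of the numerator and denominator: v_19(198911/26) = 3. Step 2 — apply |x|_p = p^{-v_p(x)} = 19^{-3} = 1/6859.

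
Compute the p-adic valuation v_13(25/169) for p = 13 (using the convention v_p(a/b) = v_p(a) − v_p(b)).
v_13(25/169) = -2

Factor powers of 13 from the numerator and denominator of the reduced fraction: 25 = 13^0 · 25 and 169 = 13^2 · 1. Apply v_p(a/b) = v_p(a) − v_p(b): v_13(25/169) = 0 − 2 = -2.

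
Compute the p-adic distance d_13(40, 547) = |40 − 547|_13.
d_13(40, 547) = 1/169

Step 1 — x − y = 40 − 547 = -507. Step 2 — v_13(-507) = 2 (factor: -507 = −(13^2 · 3); the sign does not affect v_p). Step 3 — |x − y|_13 = 13^{-2} = 1/169.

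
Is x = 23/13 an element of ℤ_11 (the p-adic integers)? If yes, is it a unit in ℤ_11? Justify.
x ∈ ℤ_11^× (unit); v_11(x) = 0

ℤ_11 = {x ∈ ℚ_11 : v_11(x) ≥ 0} and ℤ_11^× = {x ∈ ℤ_11 : v_11(x) = 0}. Here v_11(23/13) = v_11(num) − v_11(den) = 0; compare against these criteria.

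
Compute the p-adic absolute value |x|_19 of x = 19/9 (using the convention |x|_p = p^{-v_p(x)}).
|19/9|_19 = 1/19

Step 1 — compute v_19(x) by factoring powers of 19 out of the numerator and denominator: v_19(19/9) = 1. Step 2 — apply |x|_p = p^{-v_p(x)} = 19^{-1} = 1/19.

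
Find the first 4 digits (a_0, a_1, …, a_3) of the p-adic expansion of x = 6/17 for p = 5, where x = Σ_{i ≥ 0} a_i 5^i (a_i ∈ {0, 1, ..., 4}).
(a_0, …, a_3) = (3, 3, 4, 2)

v_5(6/17) = 0 (numerator and denominator both coprime to 5), so x ∈ ℤ_5^×. Compute digits iteratively via a_i = x_i mod 5, x_{i+1} = (x_i − a_i)/5, with x_0 = x:
  x_0 = 6/17;  a_0 = 3;  x_1 = (x_0 − 3)/5 = -9/17
  x_1 = -9/17;  a_1 = 3;  x_2 = (x_1 − 3)/5 = -12/17
  x_2 = -12/17;  a_2 = 4;  x_3 = (x_2 − 4)/5 = -16/17
  x_3 = -16/17;  a_3 = 2;  x_4 = (x_3 − 2)/5 = -10/17
Digits: (3, 3, 4, 2).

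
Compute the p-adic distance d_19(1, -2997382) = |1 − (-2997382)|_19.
d_19(1, -2997382) = 1/130321

Step 1 — x − y = 1 − (-2997382) = 2997383. Step 2 — v_19(2997383) = 4 (factor: 2997383 = (19^4 · 23); the sign does not affect v_p). Step 3 — |x − y|_19 = 19^{-4} = 1/130321.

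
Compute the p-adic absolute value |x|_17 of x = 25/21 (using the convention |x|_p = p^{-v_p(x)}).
|25/21|_17 = 1

Step 1 — compute v_17(x) by factoring powers of 17 out of the numerator and denominator: v_17(25/21) = 0. Step 2 — apply |x|_p = p^{-v_p(x)} = 17^{0} = 1.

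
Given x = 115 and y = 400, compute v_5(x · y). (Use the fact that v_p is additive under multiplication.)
v_5(46000) = 3

v_p(x) = 1 (factor: 115 = 5^1 · 23); v_p(y) = 2 (factor: 400 = 5^2 · 16). Additivity: v_p(xy) = v_p(x) + v_p(y) = 1 + 2 = 3. (Direct check: xy = 46000 = 5^3 · (368).)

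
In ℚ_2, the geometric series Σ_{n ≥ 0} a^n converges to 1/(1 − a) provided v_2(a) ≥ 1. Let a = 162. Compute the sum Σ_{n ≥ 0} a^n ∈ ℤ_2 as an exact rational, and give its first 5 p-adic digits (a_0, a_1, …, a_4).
Σ a^n = 1/(1 − a) = -1/161;  first 5 digits = (1, 1, 1, 1, 1)

v_2(a) = 1 ≥ 1, so the series converges in ℤ_2 to 1/(1 − a) = 1/(1 − 162) = -1/161. Expand this rational in ℤ_2: compute digits iteratively via d_i = x_i mod 2, x_{i+1} = (x_i − d_i)/2. The first 5 digits are (1, 1, 1, 1, 1).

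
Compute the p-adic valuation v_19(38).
v_19(38) = 1

v_19(n) is the largest exponent k such that 19^k divides n. Factor out: 38 = 19^1 · 2. (Sign doesn't affect v_p.) So v_19(38) = 1.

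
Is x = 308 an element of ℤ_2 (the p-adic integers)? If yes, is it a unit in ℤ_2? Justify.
x ∈ ℤ_2 but not a unit; v_2(x) = 2 > 0

ℤ_2 = {x ∈ ℚ_2 : v_2(x) ≥ 0} and ℤ_2^× = {x ∈ ℤ_2 : v_2(x) = 0}. Here v_2(308) = v_2(num) − v_2(den) = 2; compare against these criteria.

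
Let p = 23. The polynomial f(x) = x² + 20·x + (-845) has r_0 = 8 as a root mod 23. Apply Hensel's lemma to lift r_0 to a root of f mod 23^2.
r_1 = 422 (mod 529)

Hensel: r_{i+1} = r_i − f(r_i)·(f′(r_i))^{-1} mod 23^{i+2}, f′(x) = 2x + 20. Iterate:
  r_0 = 8 (mod 23)
  r_1 = 422 (mod 529)
Final: r = 422 satisfies f(r) ≡ 0 mod 23^2.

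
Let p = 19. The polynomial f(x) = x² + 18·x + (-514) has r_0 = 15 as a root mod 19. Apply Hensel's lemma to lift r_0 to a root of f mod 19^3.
r_2 = 414 (mod 6859)

Hensel: r_{i+1} = r_i − f(r_i)·(f′(r_i))^{-1} mod 19^{i+2}, f′(x) = 2x + 18. Iterate:
  r_0 = 15 (mod 19)
  r_1 = 53 (mod 361)
  r_2 = 414 (mod 6859)
Final: r = 414 satisfies f(r) ≡ 0 mod 19^3.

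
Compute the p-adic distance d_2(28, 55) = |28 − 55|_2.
d_2(28, 55) = 1

Step 1 — x − y = 28 − 55 = -27. Step 2 — v_2(-27) = 0 (factor: -27 = −(2^0 · 27); the sign does not affect v_p). Step 3 — |x − y|_2 = 2^{0} = 1.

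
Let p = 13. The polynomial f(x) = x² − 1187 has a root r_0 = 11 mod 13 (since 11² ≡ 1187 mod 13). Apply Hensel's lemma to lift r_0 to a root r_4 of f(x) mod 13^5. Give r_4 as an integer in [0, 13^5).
r_4 = 363855 (mod 371293)

Hensel's recurrence: r_{i+1} = r_i − f(r_i)·(f′(r_i))^{-1} mod 13^{i+2}, with f′(x) = 2x. Iterate:
  r_0 = 11 (mod 13)
  r_1 = 167 (mod 169)
  r_2 = 1350 (mod 2197)
  r_3 = 21123 (mod 28561)
  r_4 = 363855 (mod 371293)
Final: r_4 = 363855, and one checks f(r_4) ≡ 0 mod 13^5.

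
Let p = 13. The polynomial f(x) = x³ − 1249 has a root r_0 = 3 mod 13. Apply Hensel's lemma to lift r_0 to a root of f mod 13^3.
r_2 = 1901 (mod 2197)

Hensel: r_{i+1} = r_i − f(r_i)/f′(r_i) mod 13^{i+2}, where f′(x) = 3x². Iterate:
  r_0 = 3 (mod 13)
  r_1 = 42 (mod 169)
  r_2 = 1901 (mod 2197)
Final: r = 1901 with f(r) ≡ 0 mod 13^3.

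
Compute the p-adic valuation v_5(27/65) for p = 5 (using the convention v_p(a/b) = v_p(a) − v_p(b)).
v_5(27/65) = -1

Factor powers of 5 from the numerator and denominator of the reduced fraction: 27 = 5^0 · 27 and 65 = 5^1 · 13. Apply v_p(a/b) = v_p(a) − v_p(b): v_5(27/65) = 0 − 1 = -1.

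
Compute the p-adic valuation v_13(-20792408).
v_13(-20792408) = 5

v_13(n) is the largest exponent k such that 13^k divides n. Factor out: -20792408 = -13^5 · 56. (Sign doesn't affect v_p.) So v_13(-20792408) = 5.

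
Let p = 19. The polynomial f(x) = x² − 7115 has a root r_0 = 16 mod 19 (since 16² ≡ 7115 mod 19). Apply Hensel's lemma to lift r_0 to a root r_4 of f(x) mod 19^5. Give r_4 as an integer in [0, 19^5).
r_4 = 541877 (mod 2476099)

Hensel's recurrence: r_{i+1} = r_i − f(r_i)·(f′(r_i))^{-1} mod 19^{i+2}, with f′(x) = 2x. Iterate:
  r_0 = 16 (mod 19)
  r_1 = 16 (mod 361)
  r_2 = 16 (mod 6859)
  r_3 = 20593 (mod 130321)
  r_4 = 541877 (mod 2476099)
Final: r_4 = 541877, and one checks f(r_4) ≡ 0 mod 19^5.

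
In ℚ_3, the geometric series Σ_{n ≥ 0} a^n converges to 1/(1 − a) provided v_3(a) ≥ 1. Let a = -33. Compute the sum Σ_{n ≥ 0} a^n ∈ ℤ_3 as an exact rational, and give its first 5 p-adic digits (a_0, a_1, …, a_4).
Σ a^n = 1/(1 − a) = 1/34;  first 5 digits = (1, 1, 0, 1, 2)

v_3(a) = 1 ≥ 1, so the series converges in ℤ_3 to 1/(1 − a) = 1/(1 − (-33)) = 1/34. Expand this rational in ℤ_3: compute digits iteratively via d_i = x_i mod 3, x_{i+1} = (x_i − d_i)/3. The first 5 digits are (1, 1, 0, 1, 2).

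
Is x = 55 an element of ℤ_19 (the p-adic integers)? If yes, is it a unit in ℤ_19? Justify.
x ∈ ℤ_19^× (unit); v_19(x) = 0

ℤ_19 = {x ∈ ℚ_19 : v_19(x) ≥ 0} and ℤ_19^× = {x ∈ ℤ_19 : v_19(x) = 0}. Here v_19(55) = v_19(num) − v_19(den) = 0; compare against these criteria.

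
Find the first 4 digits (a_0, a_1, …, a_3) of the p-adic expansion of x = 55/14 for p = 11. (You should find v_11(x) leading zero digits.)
(a_0, …, a_3) = (0, 9, 0, 7)

v_11(55/14) = 1, so a_0 = ... = a_0 = 0. Factor out: x = 11^1 · u with u = 5/14 a unit in ℤ_11. Expand u iteratively via a_{v+i} = u_i mod 11, u_{i+1} = (u_i − a_{v+i})/11:
  u_0 = 5/14;  a_1 = 9;  u_1 = (u_0 − 9)/11 = -11/14
  u_1 = -11/14;  a_2 = 0;  u_2 = (u_1 − 0)/11 = -1/14
  u_2 = -1/14;  a_3 = 7;  u_3 = (u_2 − 7)/11 = -9/14
Digits: (0, 9, 0, 7).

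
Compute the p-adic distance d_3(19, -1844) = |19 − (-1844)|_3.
d_3(19, -1844) = 1/81

Step 1 — x − y = 19 − (-1844) = 1863. Step 2 — v_3(1863) = 4 (factor: 1863 = (3^4 · 23); the sign does not affect v_p). Step 3 — |x − y|_3 = 3^{-4} = 1/81.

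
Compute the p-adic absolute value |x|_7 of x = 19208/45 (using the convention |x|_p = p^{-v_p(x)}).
|19208/45|_7 = 1/2401

Step 1 — compute v_7(x) by factoring powers of 7 out of the numerator and denominator: v_7(19208/45) = 4. Step 2 — apply |x|_p = p^{-v_p(x)} = 7^{-4} = 1/2401.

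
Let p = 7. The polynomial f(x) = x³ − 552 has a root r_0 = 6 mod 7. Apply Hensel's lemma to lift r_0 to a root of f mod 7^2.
r_1 = 20 (mod 49)

Hensel: r_{i+1} = r_i − f(r_i)/f′(r_i) mod 7^{i+2}, where f′(x) = 3x². Iterate:
  r_0 = 6 (mod 7)
  r_1 = 20 (mod 49)
Final: r = 20 with f(r) ≡ 0 mod 7^2.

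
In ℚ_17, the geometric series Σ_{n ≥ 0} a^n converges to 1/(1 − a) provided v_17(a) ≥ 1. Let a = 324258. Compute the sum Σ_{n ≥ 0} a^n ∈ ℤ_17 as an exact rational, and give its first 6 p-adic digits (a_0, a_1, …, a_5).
Σ a^n = 1/(1 − a) = -1/324257;  first 6 digits = (1, 0, 0, 15, 3, 0)

v_17(a) = 3 ≥ 1, so the series converges in ℤ_17 to 1/(1 − a) = 1/(1 − 324258) = -1/324257. Expand this rational in ℤ_17: compute digits iteratively via d_i = x_i mod 17, x_{i+1} = (x_i − d_i)/17. The first 6 digits are (1, 0, 0, 15, 3, 0).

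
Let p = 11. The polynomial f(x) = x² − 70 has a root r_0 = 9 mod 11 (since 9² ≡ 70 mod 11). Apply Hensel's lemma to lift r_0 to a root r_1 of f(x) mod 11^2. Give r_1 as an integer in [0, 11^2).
r_1 = 42 (mod 121)

Hensel's recurrence: r_{i+1} = r_i − f(r_i)·(f′(r_i))^{-1} mod 11^{i+2}, with f′(x) = 2x. Iterate:
  r_0 = 9 (mod 11)
  r_1 = 42 (mod 121)
Final: r_1 = 42, and one checks f(r_1) ≡ 0 mod 11^2.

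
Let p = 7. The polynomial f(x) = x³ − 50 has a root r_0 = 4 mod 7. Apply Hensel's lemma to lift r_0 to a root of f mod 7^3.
r_2 = 312 (mod 343)

Hensel: r_{i+1} = r_i − f(r_i)/f′(r_i) mod 7^{i+2}, where f′(x) = 3x². Iterate:
  r_0 = 4 (mod 7)
  r_1 = 18 (mod 49)
  r_2 = 312 (mod 343)
Final: r = 312 with f(r) ≡ 0 mod 7^3.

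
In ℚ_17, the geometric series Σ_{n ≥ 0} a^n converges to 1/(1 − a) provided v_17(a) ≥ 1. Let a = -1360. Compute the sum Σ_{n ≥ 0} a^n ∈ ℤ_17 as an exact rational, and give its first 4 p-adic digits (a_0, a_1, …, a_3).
Σ a^n = 1/(1 − a) = 1/1361;  first 4 digits = (1, 5, 3, 8)

v_17(a) = 1 ≥ 1, so the series converges in ℤ_17 to 1/(1 − a) = 1/(1 − (-1360)) = 1/1361. Expand this rational in ℤ_17: compute digits iteratively via d_i = x_i mod 17, x_{i+1} = (x_i − d_i)/17. The first 4 digits are (1, 5, 3, 8).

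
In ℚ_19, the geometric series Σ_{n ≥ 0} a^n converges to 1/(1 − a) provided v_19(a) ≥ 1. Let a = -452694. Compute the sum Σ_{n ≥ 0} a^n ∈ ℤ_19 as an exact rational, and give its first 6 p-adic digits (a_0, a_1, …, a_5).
Σ a^n = 1/(1 − a) = 1/452695;  first 6 digits = (1, 0, 0, 10, 15, 18)

v_19(a) = 3 ≥ 1, so the series converges in ℤ_19 to 1/(1 − a) = 1/(1 − (-452694)) = 1/452695. Expand this rational in ℤ_19: compute digits iteratively via d_i = x_i mod 19, x_{i+1} = (x_i − d_i)/19. The first 6 digits are (1, 0, 0, 10, 15, 18).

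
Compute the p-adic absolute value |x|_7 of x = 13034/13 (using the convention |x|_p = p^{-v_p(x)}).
|13034/13|_7 = 1/343

Step 1 — compute v_7(x) by factoring powers of 7 out of the numerator and denominator: v_7(13034/13) = 3. Step 2 — apply |x|_p = p^{-v_p(x)} = 7^{-3} = 1/343.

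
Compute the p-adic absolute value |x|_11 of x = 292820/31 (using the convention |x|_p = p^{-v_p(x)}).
|292820/31|_11 = 1/14641

Step 1 — compute v_11(x) by factoring powers of 11 out of the numerator and denominator: v_11(292820/31) = 4. Step 2 — apply |x|_p = p^{-v_p(x)} = 11^{-4} = 1/14641.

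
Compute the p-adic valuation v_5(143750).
v_5(143750) = 5

v_5(n) is the largest exponent k such that 5^k divides n. Factor out: 143750 = 5^5 · 46. (Sign doesn't affect v_p.) So v_5(143750) = 5.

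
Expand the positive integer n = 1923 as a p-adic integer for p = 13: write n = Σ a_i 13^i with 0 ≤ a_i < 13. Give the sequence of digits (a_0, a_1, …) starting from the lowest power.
(a_0, a_1, …) = (12, 4, 11)

Repeated division by 13 gives the digits low-to-high: 1923 = 12 + 4·13^1 + 11·13^2. Digit sequence: (12, 4, 11).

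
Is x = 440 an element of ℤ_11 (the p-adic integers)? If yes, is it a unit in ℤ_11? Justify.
x ∈ ℤ_11 but not a unit; v_11(x) = 1 > 0

ℤ_11 = {x ∈ ℚ_11 : v_11(x) ≥ 0} and ℤ_11^× = {x ∈ ℤ_11 : v_11(x) = 0}. Here v_11(440) = v_11(num) − v_11(den) = 1; compare against these criteria.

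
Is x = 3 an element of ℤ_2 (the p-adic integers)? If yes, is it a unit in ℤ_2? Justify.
x ∈ ℤ_2^× (unit); v_2(x) = 0

ℤ_2 = {x ∈ ℚ_2 : v_2(x) ≥ 0} and ℤ_2^× = {x ∈ ℤ_2 : v_2(x) = 0}. Here v_2(3) = v_2(num) − v_2(den) = 0; compare against these criteria.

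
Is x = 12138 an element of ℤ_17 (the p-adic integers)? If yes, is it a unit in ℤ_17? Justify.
x ∈ ℤ_17 but not a unit; v_17(x) = 2 > 0

ℤ_17 = {x ∈ ℚ_17 : v_17(x) ≥ 0} and ℤ_17^× = {x ∈ ℤ_17 : v_17(x) = 0}. Here v_17(12138) = v_17(num) − v_17(den) = 2; compare against these criteria.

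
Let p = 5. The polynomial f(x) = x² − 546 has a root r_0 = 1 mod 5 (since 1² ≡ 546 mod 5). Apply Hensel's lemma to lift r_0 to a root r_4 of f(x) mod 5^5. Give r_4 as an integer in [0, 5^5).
r_4 = 286 (mod 3125)

Hensel's recurrence: r_{i+1} = r_i − f(r_i)·(f′(r_i))^{-1} mod 5^{i+2}, with f′(x) = 2x. Iterate:
  r_0 = 1 (mod 5)
  r_1 = 11 (mod 25)
  r_2 = 36 (mod 125)
  r_3 = 286 (mod 625)
  r_4 = 286 (mod 3125)
Final: r_4 = 286, and one checks f(r_4) ≡ 0 mod 5^5.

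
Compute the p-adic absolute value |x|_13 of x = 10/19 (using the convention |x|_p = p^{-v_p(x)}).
|10/19|_13 = 1

Step 1 — compute v_13(x) by factoring powers of 13 out of the numerator and denominator: v_13(10/19) = 0. Step 2 — apply |x|_p = p^{-v_p(x)} = 13^{0} = 1.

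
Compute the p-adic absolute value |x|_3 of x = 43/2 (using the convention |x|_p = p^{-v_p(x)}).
|43/2|_3 = 1

Step 1 — compute v_3(x) by factoring powers of 3 out of the numerator and denominator: v_3(43/2) = 0. Step 2 — apply |x|_p = p^{-v_p(x)} = 3^{0} = 1.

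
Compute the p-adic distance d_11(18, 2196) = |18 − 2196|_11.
d_11(18, 2196) = 1/121

Step 1 — x − y = 18 − 2196 = -2178. Step 2 — v_11(-2178) = 2 (factor: -2178 = −(11^2 · 18); the sign does not affect v_p). Step 3 — |x − y|_11 = 11^{-2} = 1/121.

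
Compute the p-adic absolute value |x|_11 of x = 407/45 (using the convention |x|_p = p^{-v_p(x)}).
|407/45|_11 = 1/11

Step 1 — compute v_11(x) by factoring powers of 11 out of the numerator and denominator: v_11(407/45) = 1. Step 2 — apply |x|_p = p^{-v_p(x)} = 11^{-1} = 1/11.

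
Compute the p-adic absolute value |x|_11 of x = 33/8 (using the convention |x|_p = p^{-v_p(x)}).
|33/8|_11 = 1/11

Step 1 — compute v_11(x) by factoring powers of 11 out of the numerator and denominator: v_11(33/8) = 1. Step 2 — apply |x|_p = p^{-v_p(x)} = 11^{-1} = 1/11.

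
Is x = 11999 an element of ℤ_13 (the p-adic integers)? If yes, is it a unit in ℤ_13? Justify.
x ∈ ℤ_13 but not a unit; v_13(x) = 2 > 0

ℤ_13 = {x ∈ ℚ_13 : v_13(x) ≥ 0} and ℤ_13^× = {x ∈ ℤ_13 : v_13(x) = 0}. Here v_13(11999) = v_13(num) − v_13(den) = 2; compare against these criteria.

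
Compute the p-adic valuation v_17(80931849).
v_17(80931849) = 5

v_17(n) is the largest exponent k such that 17^k divides n. Factor out: 80931849 = 17^5 · 57. (Sign doesn't affect v_p.) So v_17(80931849) = 5.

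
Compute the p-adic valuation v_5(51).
v_5(51) = 0

v_5(n) is the largest exponent k such that 5^k divides n. Factor out: 51 = 5^0 · 51. (Sign doesn't affect v_p.) So v_5(51) = 0.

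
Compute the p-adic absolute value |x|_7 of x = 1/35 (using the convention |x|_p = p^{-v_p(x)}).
|1/35|_7 = 7

Step 1 — compute v_7(x) by factoring powers of 7 out of the numerator and denominator: v_7(1/35) = -1. Step 2 — apply |x|_p = p^{-v_p(x)} = 7^{1} = 7.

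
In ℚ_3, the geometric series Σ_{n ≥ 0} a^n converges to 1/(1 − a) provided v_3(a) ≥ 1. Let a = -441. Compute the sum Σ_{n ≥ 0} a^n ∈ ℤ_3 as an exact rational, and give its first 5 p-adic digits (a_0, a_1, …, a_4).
Σ a^n = 1/(1 − a) = 1/442;  first 5 digits = (1, 0, 2, 1, 1)

v_3(a) = 2 ≥ 1, so the series converges in ℤ_3 to 1/(1 − a) = 1/(1 − (-441)) = 1/442. Expand this rational in ℤ_3: compute digits iteratively via d_i = x_i mod 3, x_{i+1} = (x_i − d_i)/3. The first 5 digits are (1, 0, 2, 1, 1).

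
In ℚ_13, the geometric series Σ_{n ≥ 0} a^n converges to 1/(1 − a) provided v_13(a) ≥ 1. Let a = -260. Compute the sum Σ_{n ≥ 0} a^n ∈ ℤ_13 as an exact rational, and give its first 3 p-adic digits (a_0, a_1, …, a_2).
Σ a^n = 1/(1 − a) = 1/261;  first 3 digits = (1, 6, 8)

v_13(a) = 1 ≥ 1, so the series converges in ℤ_13 to 1/(1 − a) = 1/(1 − (-260)) = 1/261. Expand this rational in ℤ_13: compute digits iteratively via d_i = x_i mod 13, x_{i+1} = (x_i − d_i)/13. The first 3 digits are (1, 6, 8).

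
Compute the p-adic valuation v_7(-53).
v_7(-53) = 0

v_7(n) is the largest exponent k such that 7^k divides n. Factor out: -53 = -7^0 · 53. (Sign doesn't affect v_p.) So v_7(-53) = 0.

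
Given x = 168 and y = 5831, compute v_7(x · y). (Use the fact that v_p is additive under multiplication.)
v_7(979608) = 4

v_p(x) = 1 (factor: 168 = 7^1 · 24); v_p(y) = 3 (factor: 5831 = 7^3 · 17). Additivity: v_p(xy) = v_p(x) + v_p(y) = 1 + 3 = 4. (Direct check: xy = 979608 = 7^4 · (408).)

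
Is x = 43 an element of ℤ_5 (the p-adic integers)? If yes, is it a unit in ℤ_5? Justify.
x ∈ ℤ_5^× (unit); v_5(x) = 0

ℤ_5 = {x ∈ ℚ_5 : v_5(x) ≥ 0} and ℤ_5^× = {x ∈ ℤ_5 : v_5(x) = 0}. Here v_5(43) = v_5(num) − v_5(den) = 0; compare against these criteria.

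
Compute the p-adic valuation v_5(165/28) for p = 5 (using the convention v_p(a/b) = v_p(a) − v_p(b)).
v_5(165/28) = 1

Factor powers of 5 from the numerator and denominator of the reduced fraction: 165 = 5^1 · 33 and 28 = 5^0 · 28. Apply v_p(a/b) = v_p(a) − v_p(b): v_5(165/28) = 1 − 0 = 1.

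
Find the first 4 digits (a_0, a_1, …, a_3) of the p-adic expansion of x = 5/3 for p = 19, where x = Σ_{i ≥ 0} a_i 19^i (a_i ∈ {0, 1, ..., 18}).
(a_0, …, a_3) = (8, 6, 6, 6)

v_19(5/3) = 0 (numerator and denominator both coprime to 19), so x ∈ ℤ_19^×. Compute digits iteratively via a_i = x_i mod 19, x_{i+1} = (x_i − a_i)/19, with x_0 = x:
  x_0 = 5/3;  a_0 = 8;  x_1 = (x_0 − 8)/19 = -1/3
  x_1 = -1/3;  a_1 = 6;  x_2 = (x_1 − 6)/19 = -1/3
  x_2 = -1/3;  a_2 = 6;  x_3 = (x_2 − 6)/19 = -1/3
  x_3 = -1/3;  a_3 = 6;  x_4 = (x_3 − 6)/19 = -1/3
Digits: (8, 6, 6, 6).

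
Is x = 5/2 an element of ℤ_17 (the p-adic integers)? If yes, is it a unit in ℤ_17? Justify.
x ∈ ℤ_17^× (unit); v_17(x) = 0

ℤ_17 = {x ∈ ℚ_17 : v_17(x) ≥ 0} and ℤ_17^× = {x ∈ ℤ_17 : v_17(x) = 0}. Here v_17(5/2) = v_17(num) − v_17(den) = 0; compare against these criteria.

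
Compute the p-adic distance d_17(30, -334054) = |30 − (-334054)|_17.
d_17(30, -334054) = 1/83521

Step 1 — x − y = 30 − (-334054) = 334084. Step 2 — v_17(334084) = 4 (factor: 334084 = (17^4 · 4); the sign does not affect v_p). Step 3 — |x − y|_17 = 17^{-4} = 1/83521.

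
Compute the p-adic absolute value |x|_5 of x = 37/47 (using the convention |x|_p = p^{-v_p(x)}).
|37/47|_5 = 1

Step 1 — compute v_5(x) by factoring powers of 5 out of the numerator and denominator: v_5(37/47) = 0. Step 2 — apply |x|_p = p^{-v_p(x)} = 5^{0} = 1.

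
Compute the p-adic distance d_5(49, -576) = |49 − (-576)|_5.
d_5(49, -576) = 1/625

Step 1 — x − y = 49 − (-576) = 625. Step 2 — v_5(625) = 4 (factor: 625 = (5^4 · 1); the sign does not affect v_p). Step 3 — |x − y|_5 = 5^{-4} = 1/625.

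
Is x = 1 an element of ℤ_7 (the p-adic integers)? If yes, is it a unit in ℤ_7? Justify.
x ∈ ℤ_7^× (unit); v_7(x) = 0

ℤ_7 = {x ∈ ℚ_7 : v_7(x) ≥ 0} and ℤ_7^× = {x ∈ ℤ_7 : v_7(x) = 0}. Here v_7(1) = v_7(num) − v_7(den) = 0; compare against these criteria.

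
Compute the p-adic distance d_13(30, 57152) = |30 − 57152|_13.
d_13(30, 57152) = 1/28561

Step 1 — x − y = 30 − 57152 = -57122. Step 2 — v_13(-57122) = 4 (factor: -57122 = −(13^4 · 2); the sign does not affect v_p). Step 3 — |x − y|_13 = 13^{-4} = 1/28561.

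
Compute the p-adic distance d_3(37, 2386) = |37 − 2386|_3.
d_3(37, 2386) = 1/81

Step 1 — x − y = 37 − 2386 = -2349. Step 2 — v_3(-2349) = 4 (factor: -2349 = −(3^4 · 29); the sign does not affect v_p). Step 3 — |x − y|_3 = 3^{-4} = 1/81.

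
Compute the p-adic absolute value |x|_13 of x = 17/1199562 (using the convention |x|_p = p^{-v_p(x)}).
|17/1199562|_13 = 28561

Step 1 — compute v_13(x) by factoring powers of 13 out of the numerator and denominator: v_13(17/1199562) = -4. Step 2 — apply |x|_p = p^{-v_p(x)} = 13^{4} = 28561.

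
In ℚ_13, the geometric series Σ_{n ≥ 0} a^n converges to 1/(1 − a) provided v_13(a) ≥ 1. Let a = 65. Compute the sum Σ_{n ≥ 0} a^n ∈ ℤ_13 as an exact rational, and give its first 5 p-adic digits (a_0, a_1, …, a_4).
Σ a^n = 1/(1 − a) = -1/64;  first 5 digits = (1, 5, 12, 9, 10)

v_13(a) = 1 ≥ 1, so the series converges in ℤ_13 to 1/(1 − a) = 1/(1 − 65) = -1/64. Expand this rational in ℤ_13: compute digits iteratively via d_i = x_i mod 13, x_{i+1} = (x_i − d_i)/13. The first 5 digits are (1, 5, 12, 9, 10).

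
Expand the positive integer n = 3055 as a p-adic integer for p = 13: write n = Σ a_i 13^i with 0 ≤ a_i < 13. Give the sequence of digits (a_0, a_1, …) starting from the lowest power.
(a_0, a_1, …) = (0, 1, 5, 1)

Repeated division by 13 gives the digits low-to-high: 3055 = 1·13^1 + 5·13^2 + 1·13^3. Digit sequence: (0, 1, 5, 1).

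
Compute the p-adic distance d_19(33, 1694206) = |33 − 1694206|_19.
d_19(33, 1694206) = 1/130321

Step 1 — x − y = 33 − 1694206 = -1694173. Step 2 — v_19(-1694173) = 4 (factor: -1694173 = −(19^4 · 13); the sign does not affect v_p). Step 3 — |x − y|_19 = 19^{-4} = 1/130321.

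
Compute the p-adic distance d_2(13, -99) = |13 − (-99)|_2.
d_2(13, -99) = 1/16

Step 1 — x − y = 13 − (-99) = 112. Step 2 — v_2(112) = 4 (factor: 112 = (2^4 · 7); the sign does not affect v_p). Step 3 — |x − y|_2 = 2^{-4} = 1/16.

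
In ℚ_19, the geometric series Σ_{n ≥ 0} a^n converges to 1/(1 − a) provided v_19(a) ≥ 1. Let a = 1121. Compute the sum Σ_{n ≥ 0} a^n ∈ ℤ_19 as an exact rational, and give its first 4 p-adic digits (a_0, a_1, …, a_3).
Σ a^n = 1/(1 − a) = -1/1120;  first 4 digits = (1, 2, 7, 1)

v_19(a) = 1 ≥ 1, so the series converges in ℤ_19 to 1/(1 − a) = 1/(1 − 1121) = -1/1120. Expand this rational in ℤ_19: compute digits iteratively via d_i = x_i mod 19, x_{i+1} = (x_i − d_i)/19. The first 4 digits are (1, 2, 7, 1).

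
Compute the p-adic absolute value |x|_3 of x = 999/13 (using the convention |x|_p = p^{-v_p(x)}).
|999/13|_3 = 1/27

Step 1 — compute v_3(x) by factoring powers of 3 out of the numerator and denominator: v_3(999/13) = 3. Step 2 — apply |x|_p = p^{-v_p(x)} = 3^{-3} = 1/27.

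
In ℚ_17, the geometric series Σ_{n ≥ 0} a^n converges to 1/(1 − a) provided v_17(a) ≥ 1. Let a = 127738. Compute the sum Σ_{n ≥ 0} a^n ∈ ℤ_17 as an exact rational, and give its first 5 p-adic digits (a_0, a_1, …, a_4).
Σ a^n = 1/(1 − a) = -1/127737;  first 5 digits = (1, 0, 0, 9, 1)

v_17(a) = 3 ≥ 1, so the series converges in ℤ_17 to 1/(1 − a) = 1/(1 − 127738) = -1/127737. Expand this rational in ℤ_17: compute digits iteratively via d_i = x_i mod 17, x_{i+1} = (x_i − d_i)/17. The first 5 digits are (1, 0, 0, 9, 1).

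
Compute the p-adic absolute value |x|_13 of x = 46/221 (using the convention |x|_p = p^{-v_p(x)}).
|46/221|_13 = 13

Step 1 — compute v_13(x) by factoring powers of 13 out of the numerator and denominator: v_13(46/221) = -1. Step 2 — apply |x|_p = p^{-v_p(x)} = 13^{1} = 13.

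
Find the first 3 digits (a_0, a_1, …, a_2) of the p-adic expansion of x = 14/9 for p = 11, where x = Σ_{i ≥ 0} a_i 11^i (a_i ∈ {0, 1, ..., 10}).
(a_0, …, a_2) = (4, 1, 6)

v_11(14/9) = 0 (numerator and denominator both coprime to 11), so x ∈ ℤ_11^×. Compute digits iteratively via a_i = x_i mod 11, x_{i+1} = (x_i − a_i)/11, with x_0 = x:
  x_0 = 14/9;  a_0 = 4;  x_1 = (x_0 − 4)/11 = -2/9
  x_1 = -2/9;  a_1 = 1;  x_2 = (x_1 − 1)/11 = -1/9
  x_2 = -1/9;  a_2 = 6;  x_3 = (x_2 − 6)/11 = -5/9
Digits: (4, 1, 6).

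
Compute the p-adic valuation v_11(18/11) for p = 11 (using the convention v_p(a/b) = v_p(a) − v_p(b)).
v_11(18/11) = -1

Factor powers of 11 from the numerator and denominator of the reduced fraction: 18 = 11^0 · 18 and 11 = 11^1 · 1. Apply v_p(a/b) = v_p(a) − v_p(b): v_11(18/11) = 0 − 1 = -1.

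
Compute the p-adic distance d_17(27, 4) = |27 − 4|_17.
d_17(27, 4) = 1

Step 1 — x − y = 27 − 4 = 23. Step 2 — v_17(23) = 0 (factor: 23 = (17^0 · 23); the sign does not affect v_p). Step 3 — |x − y|_17 = 17^{0} = 1.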